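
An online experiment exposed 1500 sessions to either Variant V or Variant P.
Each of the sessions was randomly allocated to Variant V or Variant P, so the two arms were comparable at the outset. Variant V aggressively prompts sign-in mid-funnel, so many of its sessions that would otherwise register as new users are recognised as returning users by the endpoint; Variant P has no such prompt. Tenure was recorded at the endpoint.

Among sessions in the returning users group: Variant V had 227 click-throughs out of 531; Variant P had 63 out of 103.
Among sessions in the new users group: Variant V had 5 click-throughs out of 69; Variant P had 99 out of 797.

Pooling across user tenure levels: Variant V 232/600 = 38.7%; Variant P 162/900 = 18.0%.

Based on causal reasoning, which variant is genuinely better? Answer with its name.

Variant V

Because the variant influences user tenure, user tenure is a post-treatment mediator, not a confounder. Stratifying on it would bias the estimate; the causal effect is the crude pooled difference.
Pooled: Variant V 38.7% vs Variant P 18.0%; Variant V is higher overall.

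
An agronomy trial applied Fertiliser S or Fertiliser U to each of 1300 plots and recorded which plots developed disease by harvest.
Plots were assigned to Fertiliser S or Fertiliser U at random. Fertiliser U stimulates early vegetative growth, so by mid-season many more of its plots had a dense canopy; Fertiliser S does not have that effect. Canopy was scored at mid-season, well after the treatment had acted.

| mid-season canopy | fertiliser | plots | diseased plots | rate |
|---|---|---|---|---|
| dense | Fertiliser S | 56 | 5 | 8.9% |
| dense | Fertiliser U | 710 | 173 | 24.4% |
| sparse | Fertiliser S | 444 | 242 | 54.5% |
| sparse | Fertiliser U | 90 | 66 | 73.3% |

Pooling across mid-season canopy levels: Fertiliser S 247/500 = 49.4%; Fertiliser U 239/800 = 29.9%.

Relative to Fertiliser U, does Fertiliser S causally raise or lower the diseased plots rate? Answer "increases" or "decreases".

Mid-season canopy is recorded after the fertiliser and is itself shifted by it — it sits on the causal path from fertiliser to outcome. Conditioning on a mediator would strip out part of the effect we want; the pooled comparison gives the total causal effect.
Pooled: Fertiliser S 49.4% vs Fertiliser U 29.9%; Fertiliser U is lower overall.

increases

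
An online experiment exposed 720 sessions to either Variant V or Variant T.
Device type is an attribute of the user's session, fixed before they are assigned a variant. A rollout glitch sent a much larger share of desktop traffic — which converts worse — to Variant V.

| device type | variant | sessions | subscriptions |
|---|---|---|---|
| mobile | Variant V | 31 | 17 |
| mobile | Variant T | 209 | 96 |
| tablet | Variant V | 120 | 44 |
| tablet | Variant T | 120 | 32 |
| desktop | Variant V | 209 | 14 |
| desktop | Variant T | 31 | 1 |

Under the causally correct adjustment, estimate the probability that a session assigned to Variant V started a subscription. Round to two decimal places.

The imbalance in device type arose from how sessions were allocated, not from anything the variant did; and device type independently affects the outcome. The pooled gap is confounded — condition on device type.
Standardising Variant V to the population device type mix: 0.333·17/31 + 0.333·44/120 + 0.333·14/209 = 0.327.

0.33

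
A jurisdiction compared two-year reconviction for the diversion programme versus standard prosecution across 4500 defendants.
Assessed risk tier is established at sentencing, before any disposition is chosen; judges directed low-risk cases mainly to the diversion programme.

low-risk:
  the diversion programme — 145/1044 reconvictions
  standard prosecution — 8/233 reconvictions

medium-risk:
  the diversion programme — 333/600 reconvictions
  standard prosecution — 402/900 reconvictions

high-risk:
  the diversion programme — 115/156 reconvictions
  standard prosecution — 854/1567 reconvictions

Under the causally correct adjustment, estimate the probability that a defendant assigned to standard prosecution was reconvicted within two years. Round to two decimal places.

0.37

Nothing the disposition does changes assessed risk tier; the imbalance is an allocation artefact. With assessed risk tier also predicting the outcome, the pooled figure is confounded, and the within-stratum comparison is the causal one.
Standardising standard prosecution to the population assessed risk tier mix: 0.284·8/233 + 0.333·402/900 + 0.383·854/1567 = 0.367.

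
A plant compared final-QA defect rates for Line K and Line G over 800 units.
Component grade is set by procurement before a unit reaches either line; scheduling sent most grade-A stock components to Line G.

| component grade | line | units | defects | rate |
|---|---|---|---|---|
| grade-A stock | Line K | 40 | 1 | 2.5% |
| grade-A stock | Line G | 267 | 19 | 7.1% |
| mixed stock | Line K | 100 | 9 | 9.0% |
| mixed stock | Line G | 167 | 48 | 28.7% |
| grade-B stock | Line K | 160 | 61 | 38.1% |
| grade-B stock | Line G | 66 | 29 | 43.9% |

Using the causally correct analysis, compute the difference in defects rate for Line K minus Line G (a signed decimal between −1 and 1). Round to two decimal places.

Here component grade is a common cause — it drives both which line a case falls under and the outcome. The crude comparison mixes populations; the stratum-specific rates are the causally relevant ones.
Adjusting over the population distribution of component grade: 0.384·(0.025−0.071) + 0.334·(0.090−0.287) + 0.282·(0.381−0.439) = -0.100.

-0.10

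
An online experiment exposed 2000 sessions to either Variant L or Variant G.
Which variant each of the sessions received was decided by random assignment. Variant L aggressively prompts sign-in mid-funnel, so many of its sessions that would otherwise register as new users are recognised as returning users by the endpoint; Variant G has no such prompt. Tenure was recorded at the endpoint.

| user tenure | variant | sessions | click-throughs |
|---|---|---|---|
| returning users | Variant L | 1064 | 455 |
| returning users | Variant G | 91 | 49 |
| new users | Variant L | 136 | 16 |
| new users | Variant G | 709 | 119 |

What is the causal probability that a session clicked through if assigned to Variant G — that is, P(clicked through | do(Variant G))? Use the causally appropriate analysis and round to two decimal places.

User tenure lies on the pathway variant → user tenure → outcome, so adjusting for it blocks the indirect effect. For the total causal effect of variant, use the unadjusted pooled rates.
So P(outcome | do(Variant G)) is just the pooled rate for Variant G: 168/800 = 0.210.

0.21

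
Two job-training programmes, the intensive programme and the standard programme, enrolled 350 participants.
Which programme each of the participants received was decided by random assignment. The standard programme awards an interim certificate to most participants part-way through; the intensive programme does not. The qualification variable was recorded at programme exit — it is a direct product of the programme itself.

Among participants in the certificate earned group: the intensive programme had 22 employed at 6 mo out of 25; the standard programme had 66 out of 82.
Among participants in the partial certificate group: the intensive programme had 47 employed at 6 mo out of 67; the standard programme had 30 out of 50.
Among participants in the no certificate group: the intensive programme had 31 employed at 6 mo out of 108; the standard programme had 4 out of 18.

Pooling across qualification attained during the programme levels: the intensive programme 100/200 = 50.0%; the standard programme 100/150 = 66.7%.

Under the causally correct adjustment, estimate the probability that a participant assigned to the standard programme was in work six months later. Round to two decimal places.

the intensive programme is higher inside every qualification attained during the programme stratum but the standard programme is higher in aggregate. Whether to stratify depends on how qualification attained during the programme relates to the programme.
The distribution of qualification attained during the programme is itself part of what the programme does — it is an intermediate outcome. Holding it fixed would remove that part of the effect; the total effect is the pooled difference.
So P(outcome | do(the standard programme)) is just the pooled rate for the standard programme: 100/150 = 0.667.

0.67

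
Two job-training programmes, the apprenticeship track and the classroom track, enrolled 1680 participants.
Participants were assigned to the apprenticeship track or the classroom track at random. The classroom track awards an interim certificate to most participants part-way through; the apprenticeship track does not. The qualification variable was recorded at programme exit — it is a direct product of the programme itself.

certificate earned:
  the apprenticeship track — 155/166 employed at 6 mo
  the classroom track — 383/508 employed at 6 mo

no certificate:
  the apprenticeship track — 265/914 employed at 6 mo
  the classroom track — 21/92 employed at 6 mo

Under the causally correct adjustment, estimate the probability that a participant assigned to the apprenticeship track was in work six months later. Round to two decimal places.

0.39

Because the programme influences qualification attained during the programme, qualification attained during the programme is a post-treatment mediator, not a confounder. Stratifying on it would bias the estimate; the causal effect is the crude pooled difference.
So P(outcome | do(the apprenticeship track)) is just the pooled rate for the apprenticeship track: 420/1080 = 0.389.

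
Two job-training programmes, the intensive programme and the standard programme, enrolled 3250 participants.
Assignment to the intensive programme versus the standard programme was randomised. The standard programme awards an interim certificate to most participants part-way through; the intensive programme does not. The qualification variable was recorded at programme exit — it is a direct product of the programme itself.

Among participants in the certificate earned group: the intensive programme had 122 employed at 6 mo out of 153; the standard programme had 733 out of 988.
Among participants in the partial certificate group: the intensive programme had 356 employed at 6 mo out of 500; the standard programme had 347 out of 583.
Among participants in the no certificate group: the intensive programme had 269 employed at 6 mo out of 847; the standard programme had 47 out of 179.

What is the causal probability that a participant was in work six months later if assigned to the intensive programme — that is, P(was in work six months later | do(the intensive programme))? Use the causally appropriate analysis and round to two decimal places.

Within every qualification attained during the programme level the intensive programme has the higher rate, yet pooled the standard programme does — Simpson's reversal.
Qualification attained during the programme is recorded after the programme and is itself shifted by it — it sits on the causal path from programme to outcome. Conditioning on a mediator would strip out part of the effect we want; the pooled comparison gives the total causal effect.
So P(outcome | do(the intensive programme)) is just the pooled rate for the intensive programme: 747/1500 = 0.498.

0.50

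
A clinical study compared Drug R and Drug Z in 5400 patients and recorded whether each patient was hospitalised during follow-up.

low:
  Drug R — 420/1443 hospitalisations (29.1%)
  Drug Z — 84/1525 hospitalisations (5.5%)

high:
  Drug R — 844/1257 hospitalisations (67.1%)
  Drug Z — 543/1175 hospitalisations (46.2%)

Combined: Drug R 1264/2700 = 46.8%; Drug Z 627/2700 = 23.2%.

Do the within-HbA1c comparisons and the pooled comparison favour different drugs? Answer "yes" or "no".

no

Within each HbA1c level (low 29.1% vs 5.5%; high 67.1% vs 46.2%), Drug Z has the lower rate every time. Pooled: 46.8% vs 23.2% — Drug Z has the lower rate overall. They agree.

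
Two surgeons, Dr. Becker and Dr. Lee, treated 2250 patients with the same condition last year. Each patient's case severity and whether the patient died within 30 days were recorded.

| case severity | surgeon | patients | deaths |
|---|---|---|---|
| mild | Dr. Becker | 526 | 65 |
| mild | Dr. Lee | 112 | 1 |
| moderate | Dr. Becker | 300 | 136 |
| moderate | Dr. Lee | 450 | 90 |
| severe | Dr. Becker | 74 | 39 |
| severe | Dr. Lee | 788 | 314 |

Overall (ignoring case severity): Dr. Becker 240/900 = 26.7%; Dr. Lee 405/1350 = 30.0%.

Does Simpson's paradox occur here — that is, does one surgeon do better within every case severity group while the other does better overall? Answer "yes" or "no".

yes

Within each case severity level (mild 12.4% vs 0.9%; moderate 45.3% vs 20.0%; severe 52.7% vs 39.8%), Dr. Lee has the lower rate every time. Pooled: 26.7% vs 30.0% — Dr. Becker has the lower rate overall. The two comparisons disagree.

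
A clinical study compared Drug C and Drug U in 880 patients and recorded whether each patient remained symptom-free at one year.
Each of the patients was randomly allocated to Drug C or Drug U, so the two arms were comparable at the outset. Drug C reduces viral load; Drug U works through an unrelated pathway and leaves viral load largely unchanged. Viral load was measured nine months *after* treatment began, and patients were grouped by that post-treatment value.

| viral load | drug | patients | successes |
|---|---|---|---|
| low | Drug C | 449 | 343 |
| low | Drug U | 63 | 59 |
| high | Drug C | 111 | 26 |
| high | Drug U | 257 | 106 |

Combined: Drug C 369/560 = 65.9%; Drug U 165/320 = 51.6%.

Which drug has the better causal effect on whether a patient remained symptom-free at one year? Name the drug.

Drug C

Because the drug influences viral load, viral load is a post-treatment mediator, not a confounder. Stratifying on it would bias the estimate; the causal effect is the crude pooled difference.
Pooled: Drug C 65.9% vs Drug U 51.6%; Drug C is higher overall.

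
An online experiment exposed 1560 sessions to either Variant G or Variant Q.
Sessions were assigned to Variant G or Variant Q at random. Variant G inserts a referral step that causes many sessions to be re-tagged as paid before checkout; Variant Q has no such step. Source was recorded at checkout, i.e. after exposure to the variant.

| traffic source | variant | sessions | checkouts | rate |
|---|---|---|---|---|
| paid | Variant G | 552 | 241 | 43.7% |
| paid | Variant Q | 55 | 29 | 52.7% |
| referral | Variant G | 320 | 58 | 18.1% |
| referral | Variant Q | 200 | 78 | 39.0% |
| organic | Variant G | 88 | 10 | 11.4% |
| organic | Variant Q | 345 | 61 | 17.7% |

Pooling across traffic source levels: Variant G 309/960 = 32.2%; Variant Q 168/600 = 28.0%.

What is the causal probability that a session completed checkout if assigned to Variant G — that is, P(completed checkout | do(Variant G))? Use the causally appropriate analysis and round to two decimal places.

0.32

The traffic source-specific comparison favours Variant Q throughout, but the pooled figures favour Variant G. The question is whether to condition on traffic source.
Traffic source here is a post-treatment variable shaped by the variant; conditioning on it would introduce bias rather than remove it. The overall comparison is the causal one.
So P(outcome | do(Variant G)) is just the pooled rate for Variant G: 309/960 = 0.322.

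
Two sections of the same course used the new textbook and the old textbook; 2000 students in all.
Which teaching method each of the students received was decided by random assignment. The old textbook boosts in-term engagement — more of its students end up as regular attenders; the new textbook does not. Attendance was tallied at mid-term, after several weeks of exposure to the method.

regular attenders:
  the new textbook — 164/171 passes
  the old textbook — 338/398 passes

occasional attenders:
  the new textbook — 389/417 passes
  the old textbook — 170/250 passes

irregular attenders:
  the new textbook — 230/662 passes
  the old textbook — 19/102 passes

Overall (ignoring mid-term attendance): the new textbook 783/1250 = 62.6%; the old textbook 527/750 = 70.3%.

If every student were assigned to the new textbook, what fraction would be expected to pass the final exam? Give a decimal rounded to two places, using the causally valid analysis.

The distribution of mid-term attendance is itself part of what the teaching method does — it is an intermediate outcome. Holding it fixed would remove that part of the effect; the total effect is the pooled difference.
So P(outcome | do(the new textbook)) is just the pooled rate for the new textbook: 783/1250 = 0.626.

0.63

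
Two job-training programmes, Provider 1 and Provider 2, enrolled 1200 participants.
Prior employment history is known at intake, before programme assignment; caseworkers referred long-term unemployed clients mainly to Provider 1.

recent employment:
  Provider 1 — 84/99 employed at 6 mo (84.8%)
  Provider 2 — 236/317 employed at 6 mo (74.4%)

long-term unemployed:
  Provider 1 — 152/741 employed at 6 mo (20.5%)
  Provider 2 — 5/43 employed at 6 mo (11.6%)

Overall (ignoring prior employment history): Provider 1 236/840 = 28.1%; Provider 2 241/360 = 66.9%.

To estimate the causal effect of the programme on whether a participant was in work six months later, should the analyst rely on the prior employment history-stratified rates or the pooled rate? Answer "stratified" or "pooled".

Prior employment history satisfies the back-door criterion: it is not a descendant of the programme, and it blocks the spurious path from programme to outcome. Adjusting for it (i.e., using the within-prior employment history rates) gives the causal effect.
Within each level — recent employment: 84.8% vs 74.4%; long-term unemployed: 20.5% vs 11.6% — Provider 1 is higher every time.

stratified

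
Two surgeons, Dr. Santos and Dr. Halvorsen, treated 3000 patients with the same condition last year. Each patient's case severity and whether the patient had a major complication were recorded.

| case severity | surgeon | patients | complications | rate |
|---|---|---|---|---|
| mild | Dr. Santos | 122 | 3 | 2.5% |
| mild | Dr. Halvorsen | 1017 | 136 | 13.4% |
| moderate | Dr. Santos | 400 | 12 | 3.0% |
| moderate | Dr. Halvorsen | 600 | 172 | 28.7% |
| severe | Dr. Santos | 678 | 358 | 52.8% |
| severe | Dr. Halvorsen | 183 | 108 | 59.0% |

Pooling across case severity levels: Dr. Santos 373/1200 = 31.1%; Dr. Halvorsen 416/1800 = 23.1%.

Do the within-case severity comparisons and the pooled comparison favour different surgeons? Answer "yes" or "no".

Within each case severity level (mild 2.5% vs 13.4%; moderate 3.0% vs 28.7%; severe 52.8% vs 59.0%), Dr. Santos has the lower rate every time. Pooled: 31.1% vs 23.1% — Dr. Halvorsen has the lower rate overall. The two comparisons disagree.

yes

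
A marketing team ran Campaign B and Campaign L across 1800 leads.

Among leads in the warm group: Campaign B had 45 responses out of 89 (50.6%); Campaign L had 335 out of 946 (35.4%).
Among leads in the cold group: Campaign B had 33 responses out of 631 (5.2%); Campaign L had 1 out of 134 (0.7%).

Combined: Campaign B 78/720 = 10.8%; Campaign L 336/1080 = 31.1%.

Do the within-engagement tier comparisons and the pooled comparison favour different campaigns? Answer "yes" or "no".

yes

Within each engagement tier level (warm 50.6% vs 35.4%; cold 5.2% vs 0.7%), Campaign B has the higher rate every time. Pooled: 10.8% vs 31.1% — Campaign L has the higher rate overall. The two comparisons disagree.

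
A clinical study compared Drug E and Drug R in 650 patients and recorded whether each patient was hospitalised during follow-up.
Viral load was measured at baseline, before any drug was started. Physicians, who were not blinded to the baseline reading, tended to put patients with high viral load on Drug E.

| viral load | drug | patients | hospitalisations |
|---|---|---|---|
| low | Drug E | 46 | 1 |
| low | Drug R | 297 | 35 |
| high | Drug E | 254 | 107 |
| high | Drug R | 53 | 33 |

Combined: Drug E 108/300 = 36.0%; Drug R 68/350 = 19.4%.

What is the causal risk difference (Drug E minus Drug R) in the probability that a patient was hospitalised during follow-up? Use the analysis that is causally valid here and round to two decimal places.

Drug E is lower inside every viral load stratum but Drug R is lower in aggregate. Whether to stratify depends on how viral load relates to the drug.
The imbalance in viral load arose from how patients were allocated, not from anything the drug did; and viral load independently affects the outcome. The pooled gap is confounded — condition on viral load.
Adjusting over the population distribution of viral load: 0.528·(0.022−0.118) + 0.472·(0.421−0.623) = -0.146.

-0.15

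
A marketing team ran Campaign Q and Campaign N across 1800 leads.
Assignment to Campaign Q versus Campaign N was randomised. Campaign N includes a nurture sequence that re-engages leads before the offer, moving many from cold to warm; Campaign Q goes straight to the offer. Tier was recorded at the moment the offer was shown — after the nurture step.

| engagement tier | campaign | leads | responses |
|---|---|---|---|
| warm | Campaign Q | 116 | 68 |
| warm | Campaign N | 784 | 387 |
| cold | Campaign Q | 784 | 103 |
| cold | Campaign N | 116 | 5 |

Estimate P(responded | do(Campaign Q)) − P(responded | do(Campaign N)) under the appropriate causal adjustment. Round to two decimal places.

-0.25

Engagement tier lies on the pathway campaign → engagement tier → outcome, so adjusting for it blocks the indirect effect. For the total causal effect of campaign, use the unadjusted pooled rates.
The causal difference is the pooled difference: 0.190 − 0.436 = -0.246.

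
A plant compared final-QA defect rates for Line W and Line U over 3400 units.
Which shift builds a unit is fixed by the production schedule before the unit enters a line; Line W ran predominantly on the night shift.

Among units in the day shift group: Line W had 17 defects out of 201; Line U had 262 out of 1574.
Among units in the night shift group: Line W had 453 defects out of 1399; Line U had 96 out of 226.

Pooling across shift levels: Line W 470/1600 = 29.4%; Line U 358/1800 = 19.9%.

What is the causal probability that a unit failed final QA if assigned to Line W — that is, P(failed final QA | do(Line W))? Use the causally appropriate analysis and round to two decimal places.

0.20

The stratified and pooled comparisons disagree (Line W wins within each shift; Line U wins overall), so the answer turns on the causal role of shift.
Here shift is a common cause — it drives both which line a case falls under and the outcome. The crude comparison mixes populations; the stratum-specific rates are the causally relevant ones.
Standardising Line W to the population shift mix: 0.522·17/201 + 0.478·453/1399 = 0.199.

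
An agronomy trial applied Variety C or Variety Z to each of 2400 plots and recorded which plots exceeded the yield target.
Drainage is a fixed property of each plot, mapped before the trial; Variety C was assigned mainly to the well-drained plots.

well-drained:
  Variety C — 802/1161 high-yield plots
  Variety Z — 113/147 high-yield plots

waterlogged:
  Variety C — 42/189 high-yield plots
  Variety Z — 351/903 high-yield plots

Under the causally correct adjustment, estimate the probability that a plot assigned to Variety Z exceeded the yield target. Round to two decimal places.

Field drainage differs across varietys for reasons unrelated to any effect of the variety itself, and it separately predicts the outcome — a classic confounder. We must compare within field drainage levels.
Standardising Variety Z to the population field drainage mix: 0.545·113/147 + 0.455·351/903 = 0.596.

0.60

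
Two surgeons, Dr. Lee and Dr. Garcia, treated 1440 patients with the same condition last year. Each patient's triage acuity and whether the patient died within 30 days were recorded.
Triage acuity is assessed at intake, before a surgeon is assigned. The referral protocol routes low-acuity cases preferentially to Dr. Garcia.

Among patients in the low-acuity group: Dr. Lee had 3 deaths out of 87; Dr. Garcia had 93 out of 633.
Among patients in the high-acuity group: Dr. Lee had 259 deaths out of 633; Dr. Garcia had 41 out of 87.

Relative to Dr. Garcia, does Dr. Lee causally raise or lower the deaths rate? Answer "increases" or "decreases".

Since triage acuity is a pre-existing factor (not a product of the surgeon) and it affects the outcome on its own, it is a confounder. The stratified rates, not the pooled rate, identify the causal effect.
Within each level — low-acuity: 3.4% vs 14.7%; high-acuity: 40.9% vs 47.1% — Dr. Lee is lower every time.

decreases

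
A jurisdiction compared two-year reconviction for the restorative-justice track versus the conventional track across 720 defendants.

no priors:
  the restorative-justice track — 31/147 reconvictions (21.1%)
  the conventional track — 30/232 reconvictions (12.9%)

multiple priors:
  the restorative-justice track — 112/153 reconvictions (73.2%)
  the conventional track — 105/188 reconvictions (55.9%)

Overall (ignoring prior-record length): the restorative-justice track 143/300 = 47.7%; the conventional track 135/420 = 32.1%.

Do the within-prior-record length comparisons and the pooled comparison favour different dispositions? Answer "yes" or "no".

Within each prior-record length level (no priors 21.1% vs 12.9%; multiple priors 73.2% vs 55.9%), the conventional track has the lower rate every time. Pooled: 47.7% vs 32.1% — the conventional track has the lower rate overall. They agree.

no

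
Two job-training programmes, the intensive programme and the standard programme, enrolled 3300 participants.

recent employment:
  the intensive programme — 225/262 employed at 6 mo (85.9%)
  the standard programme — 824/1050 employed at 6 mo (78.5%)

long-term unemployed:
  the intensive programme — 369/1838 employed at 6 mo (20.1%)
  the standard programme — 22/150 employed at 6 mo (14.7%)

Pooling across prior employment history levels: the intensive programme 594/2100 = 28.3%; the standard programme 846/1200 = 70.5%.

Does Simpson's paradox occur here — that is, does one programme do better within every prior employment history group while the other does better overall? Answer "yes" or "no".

Within each prior employment history level (recent employment 85.9% vs 78.5%; long-term unemployed 20.1% vs 14.7%), the intensive programme has the higher rate every time. Pooled: 28.3% vs 70.5% — the standard programme has the higher rate overall. The two comparisons disagree.

yes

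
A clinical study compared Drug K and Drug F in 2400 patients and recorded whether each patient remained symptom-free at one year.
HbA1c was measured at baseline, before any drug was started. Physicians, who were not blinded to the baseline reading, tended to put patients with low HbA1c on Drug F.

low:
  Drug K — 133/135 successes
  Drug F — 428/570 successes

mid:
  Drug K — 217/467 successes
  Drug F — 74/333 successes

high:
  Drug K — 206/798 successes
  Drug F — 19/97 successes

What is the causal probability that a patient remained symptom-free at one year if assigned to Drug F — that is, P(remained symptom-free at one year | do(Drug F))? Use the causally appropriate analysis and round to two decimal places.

0.37

Drug K is higher inside every HbA1c stratum but Drug F is higher in aggregate. Whether to stratify depends on how HbA1c relates to the drug.
Since HbA1c is a pre-existing factor (not a product of the drug) and it affects the outcome on its own, it is a confounder. The stratified rates, not the pooled rate, identify the causal effect.
Standardising Drug F to the population HbA1c mix: 0.294·428/570 + 0.333·74/333 + 0.373·19/97 = 0.368.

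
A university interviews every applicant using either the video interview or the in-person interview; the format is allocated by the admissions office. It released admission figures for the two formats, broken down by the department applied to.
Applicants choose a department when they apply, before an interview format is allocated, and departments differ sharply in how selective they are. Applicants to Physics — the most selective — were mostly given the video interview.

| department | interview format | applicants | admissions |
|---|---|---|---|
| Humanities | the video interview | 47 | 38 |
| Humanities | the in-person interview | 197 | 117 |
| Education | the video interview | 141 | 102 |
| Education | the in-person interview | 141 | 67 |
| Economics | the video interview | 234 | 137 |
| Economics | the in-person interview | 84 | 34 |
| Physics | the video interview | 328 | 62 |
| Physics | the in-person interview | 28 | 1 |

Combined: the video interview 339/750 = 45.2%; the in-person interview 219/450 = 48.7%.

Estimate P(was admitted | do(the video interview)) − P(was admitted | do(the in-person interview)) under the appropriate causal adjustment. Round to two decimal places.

+0.20

The department-specific comparison favours the video interview throughout, but the pooled figures favour the in-person interview. The question is whether to condition on department.
Department satisfies the back-door criterion: it is not a descendant of the interview format, and it blocks the spurious path from interview format to outcome. Adjusting for it (i.e., using the within-department rates) gives the causal effect.
Adjusting over the population distribution of department: 0.203·(0.809−0.594) + 0.235·(0.723−0.475) + 0.265·(0.585−0.405) + 0.297·(0.189−0.036) = +0.195.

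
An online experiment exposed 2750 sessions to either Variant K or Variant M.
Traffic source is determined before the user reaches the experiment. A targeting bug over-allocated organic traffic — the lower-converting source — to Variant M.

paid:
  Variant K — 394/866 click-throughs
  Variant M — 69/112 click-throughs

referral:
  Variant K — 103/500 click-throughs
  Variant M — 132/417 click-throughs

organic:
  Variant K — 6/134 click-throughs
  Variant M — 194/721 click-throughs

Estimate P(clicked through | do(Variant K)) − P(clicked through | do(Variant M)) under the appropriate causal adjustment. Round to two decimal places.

The imbalance in traffic source arose from how sessions were allocated, not from anything the variant did; and traffic source independently affects the outcome. The pooled gap is confounded — condition on traffic source.
Adjusting over the population distribution of traffic source: 0.356·(0.455−0.616) + 0.333·(0.206−0.317) + 0.311·(0.045−0.269) = -0.164.

-0.16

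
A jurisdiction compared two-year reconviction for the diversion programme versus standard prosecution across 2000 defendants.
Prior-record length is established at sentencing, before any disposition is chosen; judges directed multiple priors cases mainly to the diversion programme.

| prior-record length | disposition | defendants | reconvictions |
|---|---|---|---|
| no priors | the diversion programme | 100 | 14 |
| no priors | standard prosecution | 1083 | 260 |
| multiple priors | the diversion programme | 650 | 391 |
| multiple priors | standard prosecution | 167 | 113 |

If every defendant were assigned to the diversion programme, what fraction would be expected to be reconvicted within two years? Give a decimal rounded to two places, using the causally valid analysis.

The prior-record length-specific comparison favours the diversion programme throughout, but the pooled figures favour standard prosecution. The question is whether to condition on prior-record length.
Nothing the disposition does changes prior-record length; the imbalance is an allocation artefact. With prior-record length also predicting the outcome, the pooled figure is confounded, and the within-stratum comparison is the causal one.
Standardising the diversion programme to the population prior-record length mix: 0.592·14/100 + 0.408·391/650 = 0.329.

0.33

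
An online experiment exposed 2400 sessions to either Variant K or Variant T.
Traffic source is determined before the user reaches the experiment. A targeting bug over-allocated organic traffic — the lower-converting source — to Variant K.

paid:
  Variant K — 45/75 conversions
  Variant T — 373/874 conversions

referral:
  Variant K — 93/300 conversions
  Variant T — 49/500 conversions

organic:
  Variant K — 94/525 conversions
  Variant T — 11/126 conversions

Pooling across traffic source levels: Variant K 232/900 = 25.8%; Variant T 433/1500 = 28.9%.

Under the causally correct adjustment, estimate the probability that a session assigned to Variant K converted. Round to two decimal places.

0.39

The stratified and pooled comparisons disagree (Variant K wins within each traffic source; Variant T wins overall), so the answer turns on the causal role of traffic source.
Nothing the variant does changes traffic source; the imbalance is an allocation artefact. With traffic source also predicting the outcome, the pooled figure is confounded, and the within-stratum comparison is the causal one.
Standardising Variant K to the population traffic source mix: 0.395·45/75 + 0.333·93/300 + 0.271·94/525 = 0.389.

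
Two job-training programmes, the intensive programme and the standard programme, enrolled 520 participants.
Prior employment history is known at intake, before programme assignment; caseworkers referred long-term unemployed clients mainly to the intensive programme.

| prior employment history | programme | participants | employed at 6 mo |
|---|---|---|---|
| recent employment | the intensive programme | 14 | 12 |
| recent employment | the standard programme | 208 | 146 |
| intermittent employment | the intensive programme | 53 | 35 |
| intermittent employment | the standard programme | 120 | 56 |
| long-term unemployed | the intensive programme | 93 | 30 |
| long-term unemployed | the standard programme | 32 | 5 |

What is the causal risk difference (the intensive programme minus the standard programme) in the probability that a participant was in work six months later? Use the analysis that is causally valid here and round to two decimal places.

+0.17

Here prior employment history is a common cause — it drives both which programme a case falls under and the outcome. The crude comparison mixes populations; the stratum-specific rates are the causally relevant ones.
Adjusting over the population distribution of prior employment history: 0.427·(0.857−0.702) + 0.333·(0.660−0.467) + 0.240·(0.323−0.156) = +0.171.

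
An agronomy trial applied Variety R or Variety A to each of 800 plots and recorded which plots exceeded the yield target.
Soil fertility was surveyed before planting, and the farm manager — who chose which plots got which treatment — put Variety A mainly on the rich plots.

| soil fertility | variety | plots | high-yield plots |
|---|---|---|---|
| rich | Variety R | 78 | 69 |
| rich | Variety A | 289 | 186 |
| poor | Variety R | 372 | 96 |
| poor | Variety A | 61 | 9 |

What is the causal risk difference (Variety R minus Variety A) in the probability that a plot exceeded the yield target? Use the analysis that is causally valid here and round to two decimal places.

+0.17

The soil fertility-specific comparison favours Variety R throughout, but the pooled figures favour Variety A. The question is whether to condition on soil fertility.
Here soil fertility is a common cause — it drives both which variety a case falls under and the outcome. The crude comparison mixes populations; the stratum-specific rates are the causally relevant ones.
Adjusting over the population distribution of soil fertility: 0.459·(0.885−0.644) + 0.541·(0.258−0.148) = +0.170.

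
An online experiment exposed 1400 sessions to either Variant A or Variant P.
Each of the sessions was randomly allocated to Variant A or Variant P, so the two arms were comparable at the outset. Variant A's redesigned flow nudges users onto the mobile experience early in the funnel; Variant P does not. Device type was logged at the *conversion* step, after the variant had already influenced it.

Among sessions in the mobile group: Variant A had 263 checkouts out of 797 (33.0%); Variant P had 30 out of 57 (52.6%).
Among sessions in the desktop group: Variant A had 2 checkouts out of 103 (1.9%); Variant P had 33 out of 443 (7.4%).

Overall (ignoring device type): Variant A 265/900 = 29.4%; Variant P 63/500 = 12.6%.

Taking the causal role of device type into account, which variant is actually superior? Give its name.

Variant A

The distribution of device type is itself part of what the variant does — it is an intermediate outcome. Holding it fixed would remove that part of the effect; the total effect is the pooled difference.
Pooled: Variant A 29.4% vs Variant P 12.6%; Variant A is higher overall.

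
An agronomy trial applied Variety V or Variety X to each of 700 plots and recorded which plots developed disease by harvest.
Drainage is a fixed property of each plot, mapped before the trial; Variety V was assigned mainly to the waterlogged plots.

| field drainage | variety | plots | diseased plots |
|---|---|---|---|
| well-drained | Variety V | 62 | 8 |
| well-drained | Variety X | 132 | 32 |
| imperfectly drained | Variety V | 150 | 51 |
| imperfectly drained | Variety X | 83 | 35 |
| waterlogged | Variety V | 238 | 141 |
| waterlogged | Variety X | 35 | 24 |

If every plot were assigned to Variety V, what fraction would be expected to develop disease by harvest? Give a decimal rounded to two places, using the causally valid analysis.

Here field drainage is a common cause — it drives both which variety a case falls under and the outcome. The crude comparison mixes populations; the stratum-specific rates are the causally relevant ones.
Standardising Variety V to the population field drainage mix: 0.277·8/62 + 0.333·51/150 + 0.390·141/238 = 0.380.

0.38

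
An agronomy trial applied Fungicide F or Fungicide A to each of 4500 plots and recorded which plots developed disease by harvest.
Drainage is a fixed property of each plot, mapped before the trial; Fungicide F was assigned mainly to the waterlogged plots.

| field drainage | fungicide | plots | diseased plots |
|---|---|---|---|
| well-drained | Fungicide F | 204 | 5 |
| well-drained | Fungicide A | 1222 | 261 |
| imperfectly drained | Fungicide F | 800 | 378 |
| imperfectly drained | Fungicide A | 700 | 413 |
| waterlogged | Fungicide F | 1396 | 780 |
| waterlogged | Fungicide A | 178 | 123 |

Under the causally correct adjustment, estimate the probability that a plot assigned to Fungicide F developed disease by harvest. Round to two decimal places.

0.36

Nothing the fungicide does changes field drainage; the imbalance is an allocation artefact. With field drainage also predicting the outcome, the pooled figure is confounded, and the within-stratum comparison is the causal one.
Standardising Fungicide F to the population field drainage mix: 0.317·5/204 + 0.333·378/800 + 0.350·780/1396 = 0.361.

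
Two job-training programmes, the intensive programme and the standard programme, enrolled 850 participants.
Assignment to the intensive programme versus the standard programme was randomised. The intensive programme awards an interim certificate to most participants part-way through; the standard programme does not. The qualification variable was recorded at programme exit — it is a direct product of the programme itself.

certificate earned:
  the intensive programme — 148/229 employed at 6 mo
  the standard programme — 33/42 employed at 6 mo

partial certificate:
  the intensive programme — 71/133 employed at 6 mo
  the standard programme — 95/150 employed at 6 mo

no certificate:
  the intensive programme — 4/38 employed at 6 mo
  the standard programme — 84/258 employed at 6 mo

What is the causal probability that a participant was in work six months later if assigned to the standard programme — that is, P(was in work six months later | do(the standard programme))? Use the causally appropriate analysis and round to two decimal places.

The qualification attained during the programme-specific comparison favours the standard programme throughout, but the pooled figures favour the intensive programme. The question is whether to condition on qualification attained during the programme.
Qualification attained during the programme here is a post-treatment variable shaped by the programme; conditioning on it would introduce bias rather than remove it. The overall comparison is the causal one.
So P(outcome | do(the standard programme)) is just the pooled rate for the standard programme: 212/450 = 0.471.

0.47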